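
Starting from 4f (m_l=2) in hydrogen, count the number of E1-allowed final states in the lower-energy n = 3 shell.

2

E1 requires Δl = ±1, so l_f ∈ {2, 4}; with 0 ≤ l_f ≤ n_f−1 = 2, the allowed l_f values are {2}.
For l_f = 2: m_f ∈ {m_i−1, m_i, m_i+1} ∩ [−2, 2] = {1, 2} → 2 states.
Total: 2.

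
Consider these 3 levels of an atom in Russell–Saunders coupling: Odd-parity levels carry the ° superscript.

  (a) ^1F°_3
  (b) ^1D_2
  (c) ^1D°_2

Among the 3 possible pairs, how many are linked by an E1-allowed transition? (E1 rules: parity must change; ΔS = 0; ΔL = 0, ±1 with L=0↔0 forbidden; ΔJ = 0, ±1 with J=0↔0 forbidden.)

(a)–(b): allowed.
(a)–(c): forbidden (parity).
(b)–(c): allowed.
Allowed pairs: 2 of 3.

2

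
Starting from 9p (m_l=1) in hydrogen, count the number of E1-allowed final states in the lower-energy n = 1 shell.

E1 requires Δl = ±1, so l_f ∈ {0, 2}; with 0 ≤ l_f ≤ n_f−1 = 0, the allowed l_f values are {0}.
For l_f = 0: m_f ∈ {m_i−1, m_i, m_i+1} ∩ [−0, 0] = {0} → 1 state.
Total: 1.

1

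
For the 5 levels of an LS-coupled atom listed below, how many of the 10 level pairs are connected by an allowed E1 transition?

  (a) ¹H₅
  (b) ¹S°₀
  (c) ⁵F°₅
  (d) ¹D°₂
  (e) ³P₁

0

(a)–(b): forbidden (ΔL, ΔJ).
(a)–(c): forbidden (ΔS, ΔL).
(a)–(d): forbidden (ΔL, ΔJ).
(a)–(e): forbidden (parity, ΔS, ΔL, ΔJ).
(b)–(c): forbidden (parity, ΔS, ΔL, ΔJ).
(b)–(d): forbidden (parity, ΔL, ΔJ).
(b)–(e): forbidden (ΔS).
(c)–(d): forbidden (parity, ΔS, ΔJ).
(c)–(e): forbidden (ΔS, ΔL, ΔJ).
(d)–(e): forbidden (ΔS).
Allowed pairs: 0 of 10.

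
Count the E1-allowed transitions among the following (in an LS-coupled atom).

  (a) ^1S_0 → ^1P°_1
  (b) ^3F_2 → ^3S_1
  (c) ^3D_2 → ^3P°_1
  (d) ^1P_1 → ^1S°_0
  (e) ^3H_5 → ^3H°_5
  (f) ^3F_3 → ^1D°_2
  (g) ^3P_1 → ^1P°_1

4

(a) allowed
(b) forbidden (parity, ΔL fail)
(c) allowed
(d) allowed
(e) allowed
(f) forbidden (ΔS fails)
(g) forbidden (ΔS fails)
Total allowed: 4 of 7.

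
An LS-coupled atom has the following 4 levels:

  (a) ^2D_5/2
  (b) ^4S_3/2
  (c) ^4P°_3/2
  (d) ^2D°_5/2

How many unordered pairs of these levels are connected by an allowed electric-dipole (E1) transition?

(a)–(b): forbidden (parity, ΔS, ΔL).
(a)–(c): forbidden (ΔS).
(a)–(d): allowed.
(b)–(c): allowed.
(b)–(d): forbidden (ΔS, ΔL).
(c)–(d): forbidden (parity, ΔS).
Allowed pairs: 2 of 6.

2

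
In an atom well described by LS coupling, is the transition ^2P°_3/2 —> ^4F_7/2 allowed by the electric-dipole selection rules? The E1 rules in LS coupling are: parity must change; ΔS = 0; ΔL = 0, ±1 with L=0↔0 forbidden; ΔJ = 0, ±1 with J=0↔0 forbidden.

Reading off the term symbols: S 1/2→3/2, L 1→3, J 3/2→7/2, parity odd→even.
ΔL = 0, ±1 (not L=0↔0): L: 1 → 3, ΔL = +2 — violated.
ΔJ = 0, ±1 (not J=0↔0): J: 3/2 → 7/2, ΔJ = +2 — violated.
ΔS = 0: S: 1/2 → 3/2 — violated.
Parity must change: odd → even — satisfied.
Rule(s) violated: ΔS, ΔL, ΔJ.

forbidden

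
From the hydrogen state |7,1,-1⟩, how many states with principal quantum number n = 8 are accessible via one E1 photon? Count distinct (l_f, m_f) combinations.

E1 requires Δl = ±1, so l_f ∈ {0, 2}; with 0 ≤ l_f ≤ n_f−1 = 7, the allowed l_f values are {0, 2}.
For l_f = 0: m_f ∈ {m_i−1, m_i, m_i+1} ∩ [−0, 0] = {0} → 1 state.
For l_f = 2: m_f ∈ {m_i−1, m_i, m_i+1} ∩ [−2, 2] = {-2, -1, 0} → 3 states.
Total: 4.

4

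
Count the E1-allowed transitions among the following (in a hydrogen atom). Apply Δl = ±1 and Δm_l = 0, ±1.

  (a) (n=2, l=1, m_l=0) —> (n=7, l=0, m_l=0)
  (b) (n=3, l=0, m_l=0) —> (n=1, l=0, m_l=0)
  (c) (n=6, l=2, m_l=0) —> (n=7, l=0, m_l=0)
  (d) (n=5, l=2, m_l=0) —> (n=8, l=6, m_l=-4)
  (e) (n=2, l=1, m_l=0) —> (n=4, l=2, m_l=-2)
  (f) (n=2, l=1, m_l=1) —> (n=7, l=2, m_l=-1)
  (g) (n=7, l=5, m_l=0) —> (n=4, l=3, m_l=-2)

1

(a) allowed
(b) forbidden — Δl = +0 (E1 requires Δl = ±1)
(c) forbidden — Δl = -2 (E1 requires Δl = ±1)
(d) forbidden — Δl = +4 (E1 requires Δl = ±1); Δm_l = -4 (E1 requires Δm_l = 0, ±1)
(e) forbidden — Δm_l = -2 (E1 requires Δm_l = 0, ±1)
(f) forbidden — Δm_l = -2 (E1 requires Δm_l = 0, ±1)
(g) forbidden — Δl = -2 (E1 requires Δl = ±1); Δm_l = -2 (E1 requires Δm_l = 0, ±1)
Total allowed: 1 of 7.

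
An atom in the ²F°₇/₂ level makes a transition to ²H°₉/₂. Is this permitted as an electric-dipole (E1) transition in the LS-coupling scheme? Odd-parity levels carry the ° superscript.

Parity must change: odd → odd — fails.
ΔS = 0: S: 1/2 → 1/2 — ok.
ΔL = 0, ±1 (not L=0↔0): L: 3 → 5, ΔL = +2 — fails.
ΔJ = 0, ±1 (not J=0↔0): J: 7/2 → 9/2, ΔJ = +1 — ok.
Rule(s) violated: parity, ΔL.

forbidden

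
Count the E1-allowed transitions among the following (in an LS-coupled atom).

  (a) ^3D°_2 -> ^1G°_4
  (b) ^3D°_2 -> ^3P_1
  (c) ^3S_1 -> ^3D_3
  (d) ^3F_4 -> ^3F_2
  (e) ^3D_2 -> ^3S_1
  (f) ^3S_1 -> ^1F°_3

1

(a) forbidden (parity, ΔS, ΔL, ΔJ fail)
(b) allowed
(c) forbidden (parity, ΔL, ΔJ fail)
(d) forbidden (parity, ΔJ fail)
(e) forbidden (parity, ΔL fail)
(f) forbidden (ΔS, ΔL, ΔJ fail)
Total allowed: 1 of 6.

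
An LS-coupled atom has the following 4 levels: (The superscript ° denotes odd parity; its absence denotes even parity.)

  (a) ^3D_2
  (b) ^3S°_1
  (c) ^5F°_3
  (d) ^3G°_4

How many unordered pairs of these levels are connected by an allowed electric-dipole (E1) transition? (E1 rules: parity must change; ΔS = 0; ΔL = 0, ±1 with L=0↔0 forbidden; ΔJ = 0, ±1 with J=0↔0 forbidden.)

(a)–(b): forbidden (ΔL).
(a)–(c): forbidden (ΔS).
(a)–(d): forbidden (ΔL, ΔJ).
(b)–(c): forbidden (parity, ΔS, ΔL, ΔJ).
(b)–(d): forbidden (parity, ΔL, ΔJ).
(c)–(d): forbidden (parity, ΔS).
Allowed pairs: 0 of 6.

0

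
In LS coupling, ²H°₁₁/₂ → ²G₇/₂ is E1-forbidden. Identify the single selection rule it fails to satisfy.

the ΔJ = 0, ±1 rule

Initial level: S=1/2, L=5, J=11/2, parity odd. Final level: S=1/2, L=4, J=7/2, parity even.
Parity must change: odd → even — passes.
ΔS = 0: S: 1/2 → 1/2 — passes.
ΔL = 0, ±1 (not L=0↔0): L: 5 → 4, ΔL = -1 — passes.
ΔJ = 0, ±1 (not J=0↔0): J: 11/2 → 7/2, ΔJ = -2 — fails.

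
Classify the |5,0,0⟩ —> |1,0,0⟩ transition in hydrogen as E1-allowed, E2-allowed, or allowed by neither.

neither

Δl = 0 − 0 = +0; l_i + l_f = 0.
Δm_l = +0.
E1 (Δl = ±1, |Δm_l| ≤ 1): not satisfied.
E2 (Δl = 0,±2, l_i+l_f ≥ 2, |Δm_l| ≤ 2): not satisfied.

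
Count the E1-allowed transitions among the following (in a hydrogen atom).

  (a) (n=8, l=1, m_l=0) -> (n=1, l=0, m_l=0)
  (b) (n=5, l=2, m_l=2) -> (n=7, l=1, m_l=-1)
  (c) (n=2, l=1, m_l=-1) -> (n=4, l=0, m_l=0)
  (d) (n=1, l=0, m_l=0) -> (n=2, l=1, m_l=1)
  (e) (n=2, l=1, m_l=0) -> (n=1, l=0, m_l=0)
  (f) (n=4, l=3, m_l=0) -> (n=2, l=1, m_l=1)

4

(a) allowed
(b) forbidden — Δm_l = -3 (E1 requires Δm_l = 0, ±1)
(c) allowed
(d) allowed
(e) allowed
(f) forbidden — Δl = -2 (E1 requires Δl = ±1)
Total allowed: 4 of 6.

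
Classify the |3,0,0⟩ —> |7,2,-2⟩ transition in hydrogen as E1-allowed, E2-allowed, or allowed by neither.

Δl = 2 − 0 = +2; l_i + l_f = 2.
Δm_l = -2.
E1 (Δl = ±1, |Δm_l| ≤ 1): not satisfied.
E2 (Δl = 0,±2, l_i+l_f ≥ 2, |Δm_l| ≤ 2): satisfied.

E2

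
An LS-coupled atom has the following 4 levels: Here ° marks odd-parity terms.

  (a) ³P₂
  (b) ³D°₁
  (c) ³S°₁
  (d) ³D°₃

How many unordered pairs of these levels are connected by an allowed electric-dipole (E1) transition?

(a)–(b): allowed.
(a)–(c): allowed.
(a)–(d): allowed.
(b)–(c): forbidden (parity, ΔL).
(b)–(d): forbidden (parity, ΔJ).
(c)–(d): forbidden (parity, ΔL, ΔJ).
Allowed pairs: 3 of 6.

3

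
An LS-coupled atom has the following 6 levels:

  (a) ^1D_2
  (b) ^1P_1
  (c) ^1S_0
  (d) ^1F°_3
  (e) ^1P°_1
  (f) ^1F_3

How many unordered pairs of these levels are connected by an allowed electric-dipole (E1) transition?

(a)–(b): forbidden (parity).
(a)–(c): forbidden (parity, ΔL, ΔJ).
(a)–(d): allowed.
(a)–(e): allowed.
(a)–(f): forbidden (parity).
(b)–(c): forbidden (parity).
(b)–(d): forbidden (ΔL, ΔJ).
(b)–(e): allowed.
(b)–(f): forbidden (parity, ΔL, ΔJ).
(c)–(d): forbidden (ΔL, ΔJ).
(c)–(e): allowed.
(c)–(f): forbidden (parity, ΔL, ΔJ).
(d)–(e): forbidden (parity, ΔL, ΔJ).
(d)–(f): allowed.
(e)–(f): forbidden (ΔL, ΔJ).
Allowed pairs: 5 of 15.

5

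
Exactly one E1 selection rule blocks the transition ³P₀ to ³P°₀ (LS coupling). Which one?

Parity must change: even → odd — ✓.
ΔS = 0: S: 1 → 1 — ✓.
ΔL = 0, ±1 (not L=0↔0): L: 1 → 1, ΔL = +0 — ✓.
ΔJ = 0, ±1 (not J=0↔0): J: 0 → 0, ΔJ = +0 — ✗.

the J=0 ↔ J=0 exclusion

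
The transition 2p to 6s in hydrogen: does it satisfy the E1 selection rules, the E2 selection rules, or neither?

E1

Δl = 0 − 1 = -1; l_i + l_f = 1.
E1 (Δl = ±1): satisfied.
E2 (Δl = 0,±2, l_i+l_f ≥ 2): not satisfied.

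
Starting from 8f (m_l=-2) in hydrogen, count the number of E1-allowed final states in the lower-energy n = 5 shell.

5

E1 requires Δl = ±1, so l_f ∈ {2, 4}; with 0 ≤ l_f ≤ n_f−1 = 4, the allowed l_f values are {2, 4}.
For l_f = 2: m_f ∈ {m_i−1, m_i, m_i+1} ∩ [−2, 2] = {-2, -1} → 2 states.
For l_f = 4: m_f ∈ {m_i−1, m_i, m_i+1} ∩ [−4, 4] = {-3, -2, -1} → 3 states.
Total: 5.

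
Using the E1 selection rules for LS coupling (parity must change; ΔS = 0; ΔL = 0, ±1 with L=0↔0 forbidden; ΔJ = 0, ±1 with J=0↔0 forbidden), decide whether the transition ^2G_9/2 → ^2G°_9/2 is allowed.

allowed

Parity must change: even → odd — passes.
ΔS = 0: S: 1/2 → 1/2 — passes.
ΔL = 0, ±1 (not L=0↔0): L: 4 → 4, ΔL = +0 — passes.
ΔJ = 0, ±1 (not J=0↔0): J: 9/2 → 9/2, ΔJ = +0 — passes.
All four E1 rules are satisfied.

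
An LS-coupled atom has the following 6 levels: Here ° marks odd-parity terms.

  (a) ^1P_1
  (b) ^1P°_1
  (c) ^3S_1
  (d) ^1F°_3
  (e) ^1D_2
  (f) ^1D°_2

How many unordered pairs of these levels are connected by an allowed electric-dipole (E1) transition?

5

(a)–(b): allowed.
(a)–(c): forbidden (parity, ΔS).
(a)–(d): forbidden (ΔL, ΔJ).
(a)–(e): forbidden (parity).
(a)–(f): allowed.
(b)–(c): forbidden (ΔS).
(b)–(d): forbidden (parity, ΔL, ΔJ).
(b)–(e): allowed.
(b)–(f): forbidden (parity).
(c)–(d): forbidden (ΔS, ΔL, ΔJ).
(c)–(e): forbidden (parity, ΔS, ΔL).
(c)–(f): forbidden (ΔS, ΔL).
(d)–(e): allowed.
(d)–(f): forbidden (parity).
(e)–(f): allowed.
Allowed pairs: 5 of 15.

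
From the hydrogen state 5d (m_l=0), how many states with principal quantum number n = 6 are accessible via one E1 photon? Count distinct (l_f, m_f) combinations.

6

E1 requires Δl = ±1, so l_f ∈ {1, 3}; with 0 ≤ l_f ≤ n_f−1 = 5, the allowed l_f values are {1, 3}.
For l_f = 1: m_f ∈ {m_i−1, m_i, m_i+1} ∩ [−1, 1] = {-1, 0, 1} → 3 states.
For l_f = 3: m_f ∈ {m_i−1, m_i, m_i+1} ∩ [−3, 3] = {-1, 0, 1} → 3 states.
Total: 6.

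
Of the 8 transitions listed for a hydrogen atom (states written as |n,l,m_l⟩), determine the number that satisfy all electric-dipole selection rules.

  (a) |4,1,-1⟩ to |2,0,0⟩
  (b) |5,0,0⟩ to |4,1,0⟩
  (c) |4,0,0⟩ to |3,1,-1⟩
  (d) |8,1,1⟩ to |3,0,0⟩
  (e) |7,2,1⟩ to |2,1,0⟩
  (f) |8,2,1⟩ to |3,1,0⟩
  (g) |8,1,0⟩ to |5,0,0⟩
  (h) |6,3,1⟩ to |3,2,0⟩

8

(a) allowed
(b) allowed
(c) allowed
(d) allowed
(e) allowed
(f) allowed
(g) allowed
(h) allowed
Total allowed: 8 of 8.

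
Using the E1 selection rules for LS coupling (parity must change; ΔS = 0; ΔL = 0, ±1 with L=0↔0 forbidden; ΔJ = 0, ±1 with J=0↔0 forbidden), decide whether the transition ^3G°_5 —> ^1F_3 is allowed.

Reading off the term symbols: S 1→0, L 4→3, J 5→3, parity odd→even.
Parity must change: odd → even — ok.
ΔS = 0: S: 1 → 0 — fails.
ΔL = 0, ±1 (not L=0↔0): L: 4 → 3, ΔL = -1 — ok.
ΔJ = 0, ±1 (not J=0↔0): J: 5 → 3, ΔJ = -2 — fails.
Rule(s) violated: ΔS, ΔJ.

forbidden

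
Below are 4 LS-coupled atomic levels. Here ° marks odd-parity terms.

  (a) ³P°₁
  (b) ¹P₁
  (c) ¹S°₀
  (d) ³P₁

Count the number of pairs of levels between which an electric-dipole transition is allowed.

(a)–(b): forbidden (ΔS).
(a)–(c): forbidden (parity, ΔS).
(a)–(d): allowed.
(b)–(c): allowed.
(b)–(d): forbidden (parity, ΔS).
(c)–(d): forbidden (ΔS).
Allowed pairs: 2 of 6.

2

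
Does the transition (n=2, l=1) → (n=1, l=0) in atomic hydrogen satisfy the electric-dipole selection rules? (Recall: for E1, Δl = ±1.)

allowed

l: 1 → 0 (Δl = -1). Δl = ±1 ✓.
All E1 selection rules are satisfied.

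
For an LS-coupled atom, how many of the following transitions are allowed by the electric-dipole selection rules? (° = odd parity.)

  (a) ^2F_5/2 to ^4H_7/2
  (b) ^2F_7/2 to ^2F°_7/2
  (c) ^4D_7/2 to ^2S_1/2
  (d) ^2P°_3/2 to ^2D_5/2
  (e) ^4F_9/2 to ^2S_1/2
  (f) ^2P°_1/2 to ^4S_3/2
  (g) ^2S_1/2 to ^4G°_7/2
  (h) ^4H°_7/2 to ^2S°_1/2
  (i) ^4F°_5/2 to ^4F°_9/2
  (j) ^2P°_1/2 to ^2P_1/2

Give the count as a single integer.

3

(a) forbidden (parity, ΔS, ΔL fail)
(b) allowed
(c) forbidden (parity, ΔS, ΔL, ΔJ fail)
(d) allowed
(e) forbidden (parity, ΔS, ΔL, ΔJ fail)
(f) forbidden (ΔS fails)
(g) forbidden (ΔS, ΔL, ΔJ fail)
(h) forbidden (parity, ΔS, ΔL, ΔJ fail)
(i) forbidden (parity, ΔJ fail)
(j) allowed
Total allowed: 3 of 10.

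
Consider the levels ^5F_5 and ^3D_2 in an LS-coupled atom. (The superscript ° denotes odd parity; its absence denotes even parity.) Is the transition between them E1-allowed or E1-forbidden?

Reading off the term symbols: S 2→1, L 3→2, J 5→2, parity even→even.
Parity must change: even → even — fails.
ΔS = 0: S: 2 → 1 — fails.
ΔL = 0, ±1 (not L=0↔0): L: 3 → 2, ΔL = -1 — ok.
ΔJ = 0, ±1 (not J=0↔0): J: 5 → 2, ΔJ = -3 — fails.
Rule(s) violated: parity, ΔS, ΔJ.

forbidden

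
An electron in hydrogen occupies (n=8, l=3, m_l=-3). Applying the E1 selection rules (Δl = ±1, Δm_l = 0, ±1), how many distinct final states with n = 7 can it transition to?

E1 requires Δl = ±1, so l_f ∈ {2, 4}; with 0 ≤ l_f ≤ n_f−1 = 6, the allowed l_f values are {2, 4}.
For l_f = 2: m_f ∈ {m_i−1, m_i, m_i+1} ∩ [−2, 2] = {-2} → 1 state.
For l_f = 4: m_f ∈ {m_i−1, m_i, m_i+1} ∩ [−4, 4] = {-4, -3, -2} → 3 states.
Total: 4.

4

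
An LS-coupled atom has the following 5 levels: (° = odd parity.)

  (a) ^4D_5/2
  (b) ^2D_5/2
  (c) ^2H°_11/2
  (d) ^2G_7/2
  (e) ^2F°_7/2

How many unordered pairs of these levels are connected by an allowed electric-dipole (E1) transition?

(a)–(b): forbidden (parity, ΔS).
(a)–(c): forbidden (ΔS, ΔL, ΔJ).
(a)–(d): forbidden (parity, ΔS, ΔL).
(a)–(e): forbidden (ΔS).
(b)–(c): forbidden (ΔL, ΔJ).
(b)–(d): forbidden (parity, ΔL).
(b)–(e): allowed.
(c)–(d): forbidden (ΔJ).
(c)–(e): forbidden (parity, ΔL, ΔJ).
(d)–(e): allowed.
Allowed pairs: 2 of 10.

2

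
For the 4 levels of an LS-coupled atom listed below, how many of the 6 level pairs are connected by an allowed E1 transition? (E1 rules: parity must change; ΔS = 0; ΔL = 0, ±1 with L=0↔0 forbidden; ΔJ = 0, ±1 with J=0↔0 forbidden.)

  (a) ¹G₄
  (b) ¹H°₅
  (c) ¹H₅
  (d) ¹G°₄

4

(a)–(b): allowed.
(a)–(c): forbidden (parity).
(a)–(d): allowed.
(b)–(c): allowed.
(b)–(d): forbidden (parity).
(c)–(d): allowed.
Allowed pairs: 4 of 6.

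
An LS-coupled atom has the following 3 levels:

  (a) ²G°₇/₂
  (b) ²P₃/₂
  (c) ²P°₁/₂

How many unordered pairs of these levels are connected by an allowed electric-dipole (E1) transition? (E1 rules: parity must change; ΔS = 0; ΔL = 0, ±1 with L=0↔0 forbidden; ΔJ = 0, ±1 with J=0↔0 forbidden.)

(a)–(b): forbidden (ΔL, ΔJ).
(a)–(c): forbidden (parity, ΔL, ΔJ).
(b)–(c): allowed.
Allowed pairs: 1 of 3.

1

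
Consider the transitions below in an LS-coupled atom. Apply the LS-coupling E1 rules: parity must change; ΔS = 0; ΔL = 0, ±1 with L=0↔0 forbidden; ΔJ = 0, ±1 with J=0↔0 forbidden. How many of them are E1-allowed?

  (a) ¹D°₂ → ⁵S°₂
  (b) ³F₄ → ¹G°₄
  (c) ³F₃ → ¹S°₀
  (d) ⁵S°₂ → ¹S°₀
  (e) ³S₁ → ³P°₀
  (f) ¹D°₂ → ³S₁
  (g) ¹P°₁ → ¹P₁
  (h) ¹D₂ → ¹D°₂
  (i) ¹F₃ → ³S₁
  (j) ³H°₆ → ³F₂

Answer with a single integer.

(a) forbidden (parity, ΔS, ΔL fail)
(b) forbidden (ΔS fails)
(c) forbidden (ΔS, ΔL, ΔJ fail)
(d) forbidden (parity, ΔS, ΔL, ΔJ fail)
(e) allowed
(f) forbidden (ΔS, ΔL fail)
(g) allowed
(h) allowed
(i) forbidden (parity, ΔS, ΔL, ΔJ fail)
(j) forbidden (ΔL, ΔJ fail)
Total allowed: 3 of 10.

3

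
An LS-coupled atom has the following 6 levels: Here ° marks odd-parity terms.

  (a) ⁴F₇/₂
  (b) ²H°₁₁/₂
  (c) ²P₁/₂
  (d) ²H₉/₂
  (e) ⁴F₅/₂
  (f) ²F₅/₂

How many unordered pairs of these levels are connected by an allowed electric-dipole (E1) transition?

(a)–(b): forbidden (ΔS, ΔL, ΔJ).
(a)–(c): forbidden (parity, ΔS, ΔL, ΔJ).
(a)–(d): forbidden (parity, ΔS, ΔL).
(a)–(e): forbidden (parity).
(a)–(f): forbidden (parity, ΔS).
(b)–(c): forbidden (ΔL, ΔJ).
(b)–(d): allowed.
(b)–(e): forbidden (ΔS, ΔL, ΔJ).
(b)–(f): forbidden (ΔL, ΔJ).
(c)–(d): forbidden (parity, ΔL, ΔJ).
(c)–(e): forbidden (parity, ΔS, ΔL, ΔJ).
(c)–(f): forbidden (parity, ΔL, ΔJ).
(d)–(e): forbidden (parity, ΔS, ΔL, ΔJ).
(d)–(f): forbidden (parity, ΔL, ΔJ).
(e)–(f): forbidden (parity, ΔS).
Allowed pairs: 1 of 15.

1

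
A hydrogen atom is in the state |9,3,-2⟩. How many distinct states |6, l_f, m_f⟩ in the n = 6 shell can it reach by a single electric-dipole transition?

E1 requires Δl = ±1, so l_f ∈ {2, 4}; with 0 ≤ l_f ≤ n_f−1 = 5, the allowed l_f values are {2, 4}.
For l_f = 2: m_f ∈ {m_i−1, m_i, m_i+1} ∩ [−2, 2] = {-2, -1} → 2 states.
For l_f = 4: m_f ∈ {m_i−1, m_i, m_i+1} ∩ [−4, 4] = {-3, -2, -1} → 3 states.
Total: 5.

5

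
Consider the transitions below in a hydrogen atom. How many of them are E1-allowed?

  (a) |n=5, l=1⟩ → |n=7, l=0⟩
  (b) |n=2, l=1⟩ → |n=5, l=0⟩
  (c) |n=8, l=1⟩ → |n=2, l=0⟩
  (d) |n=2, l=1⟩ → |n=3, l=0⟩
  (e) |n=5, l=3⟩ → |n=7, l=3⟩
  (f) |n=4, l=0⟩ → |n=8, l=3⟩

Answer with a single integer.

(a) allowed
(b) allowed
(c) allowed
(d) allowed
(e) forbidden — Δl = +0 (E1 requires Δl = ±1)
(f) forbidden — Δl = +3 (E1 requires Δl = ±1)
Total allowed: 4 of 6.

4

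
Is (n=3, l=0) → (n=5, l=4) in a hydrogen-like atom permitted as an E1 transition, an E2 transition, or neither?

neither

Δl = 4 − 0 = +4; l_i + l_f = 4.
E1 (Δl = ±1): not satisfied.
E2 (Δl = 0,±2, l_i+l_f ≥ 2): not satisfied.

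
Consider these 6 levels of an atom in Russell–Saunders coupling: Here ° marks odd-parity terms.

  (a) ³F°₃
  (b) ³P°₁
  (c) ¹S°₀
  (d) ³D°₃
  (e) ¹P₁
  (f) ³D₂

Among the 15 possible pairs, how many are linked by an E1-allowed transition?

(a)–(b): forbidden (parity, ΔL, ΔJ).
(a)–(c): forbidden (parity, ΔS, ΔL, ΔJ).
(a)–(d): forbidden (parity).
(a)–(e): forbidden (ΔS, ΔL, ΔJ).
(a)–(f): allowed.
(b)–(c): forbidden (parity, ΔS).
(b)–(d): forbidden (parity, ΔJ).
(b)–(e): forbidden (ΔS).
(b)–(f): allowed.
(c)–(d): forbidden (parity, ΔS, ΔL, ΔJ).
(c)–(e): allowed.
(c)–(f): forbidden (ΔS, ΔL, ΔJ).
(d)–(e): forbidden (ΔS, ΔJ).
(d)–(f): allowed.
(e)–(f): forbidden (parity, ΔS).
Allowed pairs: 4 of 15.

4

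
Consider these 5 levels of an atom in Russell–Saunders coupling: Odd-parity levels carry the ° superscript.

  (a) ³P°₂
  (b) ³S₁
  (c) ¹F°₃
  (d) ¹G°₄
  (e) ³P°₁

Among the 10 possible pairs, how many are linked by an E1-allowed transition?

2

(a)–(b): allowed.
(a)–(c): forbidden (parity, ΔS, ΔL).
(a)–(d): forbidden (parity, ΔS, ΔL, ΔJ).
(a)–(e): forbidden (parity).
(b)–(c): forbidden (ΔS, ΔL, ΔJ).
(b)–(d): forbidden (ΔS, ΔL, ΔJ).
(b)–(e): allowed.
(c)–(d): forbidden (parity).
(c)–(e): forbidden (parity, ΔS, ΔL, ΔJ).
(d)–(e): forbidden (parity, ΔS, ΔL, ΔJ).
Allowed pairs: 2 of 10.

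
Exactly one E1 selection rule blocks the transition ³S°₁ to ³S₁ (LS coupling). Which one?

the L=0 ↔ L=0 exclusion

Initial level: S=1, L=0, J=1, parity odd. Final level: S=1, L=0, J=1, parity even.
Parity must change: odd → even — ✓.
ΔL = 0, ±1 (not L=0↔0): L: 0 → 0, ΔL = +0 — ✗.
ΔS = 0: S: 1 → 1 — ✓.
ΔJ = 0, ±1 (not J=0↔0): J: 1 → 1, ΔJ = +0 — ✓.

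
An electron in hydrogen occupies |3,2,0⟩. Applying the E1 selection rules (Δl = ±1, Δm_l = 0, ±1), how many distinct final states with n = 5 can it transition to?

6

E1 requires Δl = ±1, so l_f ∈ {1, 3}; with 0 ≤ l_f ≤ n_f−1 = 4, the allowed l_f values are {1, 3}.
For l_f = 1: m_f ∈ {m_i−1, m_i, m_i+1} ∩ [−1, 1] = {-1, 0, 1} → 3 states.
For l_f = 3: m_f ∈ {m_i−1, m_i, m_i+1} ∩ [−3, 3] = {-1, 0, 1} → 3 states.
Total: 6.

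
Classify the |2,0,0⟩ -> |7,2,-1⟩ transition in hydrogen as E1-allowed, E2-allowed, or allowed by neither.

E2

Δl = 2 − 0 = +2; l_i + l_f = 2.
Δm_l = -1.
E1 (Δl = ±1, |Δm_l| ≤ 1): not satisfied.
E2 (Δl = 0,±2, l_i+l_f ≥ 2, |Δm_l| ≤ 2): satisfied.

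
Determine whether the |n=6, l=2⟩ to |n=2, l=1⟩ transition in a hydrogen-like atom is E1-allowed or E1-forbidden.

l: 2 → 1 (Δl = -1). Δl = ±1 ✓.
All E1 selection rules are satisfied.

allowed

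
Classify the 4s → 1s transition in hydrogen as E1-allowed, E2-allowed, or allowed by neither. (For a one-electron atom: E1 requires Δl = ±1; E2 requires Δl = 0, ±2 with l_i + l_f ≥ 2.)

neither

Δl = 0 − 0 = +0; l_i + l_f = 0.
E1 (Δl = ±1): not satisfied.
E2 (Δl = 0,±2, l_i+l_f ≥ 2): not satisfied.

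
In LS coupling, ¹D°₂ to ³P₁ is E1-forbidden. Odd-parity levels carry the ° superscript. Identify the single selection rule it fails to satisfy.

Reading off the term symbols: S 0→1, L 2→1, J 2→1, parity odd→even.
Parity must change: odd → even — ok.
ΔS = 0: S: 0 → 1 — fails.
ΔL = 0, ±1 (not L=0↔0): L: 2 → 1, ΔL = -1 — ok.
ΔJ = 0, ±1 (not J=0↔0): J: 2 → 1, ΔJ = -1 — ok.

the ΔS = 0 rule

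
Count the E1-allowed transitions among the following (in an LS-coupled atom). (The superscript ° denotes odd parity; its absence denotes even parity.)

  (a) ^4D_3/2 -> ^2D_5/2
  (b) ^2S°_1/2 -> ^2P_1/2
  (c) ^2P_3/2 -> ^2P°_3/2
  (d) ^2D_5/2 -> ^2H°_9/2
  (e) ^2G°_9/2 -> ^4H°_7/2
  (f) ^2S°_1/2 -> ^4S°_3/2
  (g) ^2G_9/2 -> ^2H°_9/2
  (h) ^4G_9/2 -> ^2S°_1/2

3

(a) forbidden (parity, ΔS fail)
(b) allowed
(c) allowed
(d) forbidden (ΔL, ΔJ fail)
(e) forbidden (parity, ΔS fail)
(f) forbidden (parity, ΔS, ΔL fail)
(g) allowed
(h) forbidden (ΔS, ΔL, ΔJ fail)
Total allowed: 3 of 8.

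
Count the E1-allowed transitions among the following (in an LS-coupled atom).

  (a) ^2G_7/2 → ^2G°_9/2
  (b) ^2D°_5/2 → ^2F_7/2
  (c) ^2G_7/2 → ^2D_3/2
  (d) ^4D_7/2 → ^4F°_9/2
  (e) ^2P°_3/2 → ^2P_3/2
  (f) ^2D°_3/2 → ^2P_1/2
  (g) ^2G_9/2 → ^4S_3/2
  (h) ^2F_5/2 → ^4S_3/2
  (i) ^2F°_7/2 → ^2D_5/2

6

(a) allowed
(b) allowed
(c) forbidden (parity, ΔL, ΔJ fail)
(d) allowed
(e) allowed
(f) allowed
(g) forbidden (parity, ΔS, ΔL, ΔJ fail)
(h) forbidden (parity, ΔS, ΔL fail)
(i) allowed
Total allowed: 6 of 9.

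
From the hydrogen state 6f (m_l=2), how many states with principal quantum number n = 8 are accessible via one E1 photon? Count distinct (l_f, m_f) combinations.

E1 requires Δl = ±1, so l_f ∈ {2, 4}; with 0 ≤ l_f ≤ n_f−1 = 7, the allowed l_f values are {2, 4}.
For l_f = 2: m_f ∈ {m_i−1, m_i, m_i+1} ∩ [−2, 2] = {1, 2} → 2 states.
For l_f = 4: m_f ∈ {m_i−1, m_i, m_i+1} ∩ [−4, 4] = {1, 2, 3} → 3 states.
Total: 5.

5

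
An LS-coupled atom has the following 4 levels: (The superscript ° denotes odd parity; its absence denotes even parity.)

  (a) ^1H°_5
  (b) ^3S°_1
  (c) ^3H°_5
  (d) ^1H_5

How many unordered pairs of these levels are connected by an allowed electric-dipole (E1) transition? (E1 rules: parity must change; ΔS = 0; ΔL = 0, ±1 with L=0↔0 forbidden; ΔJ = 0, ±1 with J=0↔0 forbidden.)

(a)–(b): forbidden (parity, ΔS, ΔL, ΔJ).
(a)–(c): forbidden (parity, ΔS).
(a)–(d): allowed.
(b)–(c): forbidden (parity, ΔL, ΔJ).
(b)–(d): forbidden (ΔS, ΔL, ΔJ).
(c)–(d): forbidden (ΔS).
Allowed pairs: 1 of 6.

1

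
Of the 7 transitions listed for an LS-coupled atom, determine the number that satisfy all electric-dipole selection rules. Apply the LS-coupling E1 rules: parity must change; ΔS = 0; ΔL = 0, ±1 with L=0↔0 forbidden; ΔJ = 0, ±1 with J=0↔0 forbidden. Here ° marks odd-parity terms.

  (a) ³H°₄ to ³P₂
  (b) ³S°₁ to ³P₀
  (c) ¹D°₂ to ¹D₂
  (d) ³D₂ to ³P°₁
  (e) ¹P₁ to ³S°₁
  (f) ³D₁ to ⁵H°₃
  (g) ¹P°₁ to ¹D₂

4

(a) forbidden (ΔL, ΔJ fail)
(b) allowed
(c) allowed
(d) allowed
(e) forbidden (ΔS fails)
(f) forbidden (ΔS, ΔL, ΔJ fail)
(g) allowed
Total allowed: 4 of 7.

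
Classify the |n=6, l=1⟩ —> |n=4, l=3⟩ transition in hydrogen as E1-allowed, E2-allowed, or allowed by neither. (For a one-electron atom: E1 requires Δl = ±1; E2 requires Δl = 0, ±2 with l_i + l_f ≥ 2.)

Δl = 3 − 1 = +2; l_i + l_f = 4.
E1 (Δl = ±1): not satisfied.
E2 (Δl = 0,±2, l_i+l_f ≥ 2): satisfied.

E2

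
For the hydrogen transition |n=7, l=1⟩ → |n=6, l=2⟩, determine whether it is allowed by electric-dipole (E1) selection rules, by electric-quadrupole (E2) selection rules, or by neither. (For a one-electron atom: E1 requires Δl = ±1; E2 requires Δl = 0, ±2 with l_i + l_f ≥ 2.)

E1

Δl = 2 − 1 = +1; l_i + l_f = 3.
E1 (Δl = ±1): satisfied.
E2 (Δl = 0,±2, l_i+l_f ≥ 2): not satisfied.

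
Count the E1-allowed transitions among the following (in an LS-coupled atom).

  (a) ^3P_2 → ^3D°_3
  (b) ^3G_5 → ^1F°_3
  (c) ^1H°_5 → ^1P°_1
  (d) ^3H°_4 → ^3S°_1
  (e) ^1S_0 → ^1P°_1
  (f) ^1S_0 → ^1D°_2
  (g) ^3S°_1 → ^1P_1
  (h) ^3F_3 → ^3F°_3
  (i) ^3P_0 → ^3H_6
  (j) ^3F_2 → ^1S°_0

(a) allowed
(b) forbidden (ΔS, ΔJ fail)
(c) forbidden (parity, ΔL, ΔJ fail)
(d) forbidden (parity, ΔL, ΔJ fail)
(e) allowed
(f) forbidden (ΔL, ΔJ fail)
(g) forbidden (ΔS fails)
(h) allowed
(i) forbidden (parity, ΔL, ΔJ fail)
(j) forbidden (ΔS, ΔL, ΔJ fail)
Total allowed: 3 of 10.

3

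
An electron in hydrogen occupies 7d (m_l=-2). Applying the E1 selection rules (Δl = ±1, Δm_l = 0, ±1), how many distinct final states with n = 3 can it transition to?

E1 requires Δl = ±1, so l_f ∈ {1, 3}; with 0 ≤ l_f ≤ n_f−1 = 2, the allowed l_f values are {1}.
For l_f = 1: m_f ∈ {m_i−1, m_i, m_i+1} ∩ [−1, 1] = {-1} → 1 state.
Total: 1.

1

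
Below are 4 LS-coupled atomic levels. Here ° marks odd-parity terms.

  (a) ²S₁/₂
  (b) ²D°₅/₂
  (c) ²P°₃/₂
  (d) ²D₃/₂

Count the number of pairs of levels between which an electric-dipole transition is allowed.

(a)–(b): forbidden (ΔL, ΔJ).
(a)–(c): allowed.
(a)–(d): forbidden (parity, ΔL).
(b)–(c): forbidden (parity).
(b)–(d): allowed.
(c)–(d): allowed.
Allowed pairs: 3 of 6.

3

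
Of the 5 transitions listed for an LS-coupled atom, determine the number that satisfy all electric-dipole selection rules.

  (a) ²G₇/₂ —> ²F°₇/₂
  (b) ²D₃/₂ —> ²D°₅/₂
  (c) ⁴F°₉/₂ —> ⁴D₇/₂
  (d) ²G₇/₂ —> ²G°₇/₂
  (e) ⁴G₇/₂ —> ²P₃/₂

4

(a) allowed
(b) allowed
(c) allowed
(d) allowed
(e) forbidden (parity, ΔS, ΔL, ΔJ fail)
Total allowed: 4 of 5.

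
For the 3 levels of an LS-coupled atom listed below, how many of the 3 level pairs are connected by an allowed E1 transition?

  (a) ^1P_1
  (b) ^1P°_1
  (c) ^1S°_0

2

(a)–(b): allowed.
(a)–(c): allowed.
(b)–(c): forbidden (parity).
Allowed pairs: 2 of 3.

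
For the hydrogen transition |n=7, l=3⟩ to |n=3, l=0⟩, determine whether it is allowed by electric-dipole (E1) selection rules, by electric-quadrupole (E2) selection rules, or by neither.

Δl = 0 − 3 = -3; l_i + l_f = 3.
E1 (Δl = ±1): not satisfied.
E2 (Δl = 0,±2, l_i+l_f ≥ 2): not satisfied.

neither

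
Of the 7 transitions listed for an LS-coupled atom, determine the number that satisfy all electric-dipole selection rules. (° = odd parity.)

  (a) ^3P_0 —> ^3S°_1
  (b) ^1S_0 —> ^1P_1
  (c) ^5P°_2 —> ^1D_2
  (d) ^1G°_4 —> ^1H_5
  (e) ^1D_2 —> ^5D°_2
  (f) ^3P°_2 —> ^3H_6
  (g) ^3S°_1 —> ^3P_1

(a) allowed
(b) forbidden (parity fails)
(c) forbidden (ΔS fails)
(d) allowed
(e) forbidden (ΔS fails)
(f) forbidden (ΔL, ΔJ fail)
(g) allowed
Total allowed: 3 of 7.

3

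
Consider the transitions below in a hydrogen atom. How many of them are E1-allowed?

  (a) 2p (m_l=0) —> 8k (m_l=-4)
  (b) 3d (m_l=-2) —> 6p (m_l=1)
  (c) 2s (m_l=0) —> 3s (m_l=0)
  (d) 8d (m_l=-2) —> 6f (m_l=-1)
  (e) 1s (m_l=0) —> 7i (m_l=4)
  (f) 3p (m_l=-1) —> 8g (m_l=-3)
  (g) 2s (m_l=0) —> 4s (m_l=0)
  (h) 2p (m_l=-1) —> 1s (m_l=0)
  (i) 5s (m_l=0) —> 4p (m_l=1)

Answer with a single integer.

(a) forbidden — Δl = +6 (E1 requires Δl = ±1); Δm_l = -4 (E1 requires Δm_l = 0, ±1)
(b) forbidden — Δm_l = +3 (E1 requires Δm_l = 0, ±1)
(c) forbidden — Δl = +0 (E1 requires Δl = ±1)
(d) allowed
(e) forbidden — Δl = +6 (E1 requires Δl = ±1); Δm_l = +4 (E1 requires Δm_l = 0, ±1)
(f) forbidden — Δl = +3 (E1 requires Δl = ±1); Δm_l = -2 (E1 requires Δm_l = 0, ±1)
(g) forbidden — Δl = +0 (E1 requires Δl = ±1)
(h) allowed
(i) allowed
Total allowed: 3 of 9.

3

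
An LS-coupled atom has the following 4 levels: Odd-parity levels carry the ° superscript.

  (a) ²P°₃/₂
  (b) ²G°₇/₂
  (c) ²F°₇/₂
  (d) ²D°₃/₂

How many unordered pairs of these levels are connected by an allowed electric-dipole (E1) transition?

0

(a)–(b): forbidden (parity, ΔL, ΔJ).
(a)–(c): forbidden (parity, ΔL, ΔJ).
(a)–(d): forbidden (parity).
(b)–(c): forbidden (parity).
(b)–(d): forbidden (parity, ΔL, ΔJ).
(c)–(d): forbidden (parity, ΔJ).
Allowed pairs: 0 of 6.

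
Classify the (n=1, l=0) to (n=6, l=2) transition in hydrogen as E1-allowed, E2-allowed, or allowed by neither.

Δl = 2 − 0 = +2; l_i + l_f = 2.
E1 (Δl = ±1): not satisfied.
E2 (Δl = 0,±2, l_i+l_f ≥ 2): satisfied.

E2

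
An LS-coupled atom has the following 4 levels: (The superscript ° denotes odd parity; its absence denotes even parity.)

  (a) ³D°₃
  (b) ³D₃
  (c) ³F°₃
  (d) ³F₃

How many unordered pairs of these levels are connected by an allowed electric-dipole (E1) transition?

(a)–(b): allowed.
(a)–(c): forbidden (parity).
(a)–(d): allowed.
(b)–(c): allowed.
(b)–(d): forbidden (parity).
(c)–(d): allowed.
Allowed pairs: 4 of 6.

4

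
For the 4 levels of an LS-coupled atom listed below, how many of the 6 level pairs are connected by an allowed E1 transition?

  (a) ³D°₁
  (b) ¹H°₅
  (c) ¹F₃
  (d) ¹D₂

(a)–(b): forbidden (parity, ΔS, ΔL, ΔJ).
(a)–(c): forbidden (ΔS, ΔJ).
(a)–(d): forbidden (ΔS).
(b)–(c): forbidden (ΔL, ΔJ).
(b)–(d): forbidden (ΔL, ΔJ).
(c)–(d): forbidden (parity).
Allowed pairs: 0 of 6.

0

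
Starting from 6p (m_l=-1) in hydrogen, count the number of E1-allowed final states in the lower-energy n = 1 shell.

1

E1 requires Δl = ±1, so l_f ∈ {0, 2}; with 0 ≤ l_f ≤ n_f−1 = 0, the allowed l_f values are {0}.
For l_f = 0: m_f ∈ {m_i−1, m_i, m_i+1} ∩ [−0, 0] = {0} → 1 state.
Total: 1.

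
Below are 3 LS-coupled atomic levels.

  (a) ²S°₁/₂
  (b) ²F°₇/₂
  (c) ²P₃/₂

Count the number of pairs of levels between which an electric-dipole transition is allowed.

(a)–(b): forbidden (parity, ΔL, ΔJ).
(a)–(c): allowed.
(b)–(c): forbidden (ΔL, ΔJ).
Allowed pairs: 1 of 3.

1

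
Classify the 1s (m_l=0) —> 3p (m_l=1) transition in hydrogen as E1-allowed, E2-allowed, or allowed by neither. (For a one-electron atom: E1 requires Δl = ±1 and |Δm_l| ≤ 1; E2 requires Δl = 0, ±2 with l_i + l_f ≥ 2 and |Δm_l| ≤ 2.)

Δl = 1 − 0 = +1; l_i + l_f = 1.
Δm_l = +1.
E1 (Δl = ±1, |Δm_l| ≤ 1): satisfied.
E2 (Δl = 0,±2, l_i+l_f ≥ 2, |Δm_l| ≤ 2): not satisfied.

E1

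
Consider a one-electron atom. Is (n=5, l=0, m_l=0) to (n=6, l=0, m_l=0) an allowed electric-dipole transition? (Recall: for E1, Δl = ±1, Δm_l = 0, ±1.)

Δl = 0 − 0 = +0; the E1 rule Δl = ±1 is fails.
m_l: 0 → 0 (Δm_l = +0). |Δm_l| ≤ 1 ok.
The transition is electric-dipole forbidden.

forbidden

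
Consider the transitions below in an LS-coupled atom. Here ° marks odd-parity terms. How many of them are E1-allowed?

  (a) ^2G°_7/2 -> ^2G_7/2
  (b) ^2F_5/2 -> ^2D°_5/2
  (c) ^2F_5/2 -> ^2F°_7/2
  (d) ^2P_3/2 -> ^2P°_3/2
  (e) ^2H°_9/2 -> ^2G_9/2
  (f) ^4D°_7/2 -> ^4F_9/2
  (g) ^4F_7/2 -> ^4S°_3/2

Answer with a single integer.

(a) allowed
(b) allowed
(c) allowed
(d) allowed
(e) allowed
(f) allowed
(g) forbidden (ΔL, ΔJ fail)
Total allowed: 6 of 7.

6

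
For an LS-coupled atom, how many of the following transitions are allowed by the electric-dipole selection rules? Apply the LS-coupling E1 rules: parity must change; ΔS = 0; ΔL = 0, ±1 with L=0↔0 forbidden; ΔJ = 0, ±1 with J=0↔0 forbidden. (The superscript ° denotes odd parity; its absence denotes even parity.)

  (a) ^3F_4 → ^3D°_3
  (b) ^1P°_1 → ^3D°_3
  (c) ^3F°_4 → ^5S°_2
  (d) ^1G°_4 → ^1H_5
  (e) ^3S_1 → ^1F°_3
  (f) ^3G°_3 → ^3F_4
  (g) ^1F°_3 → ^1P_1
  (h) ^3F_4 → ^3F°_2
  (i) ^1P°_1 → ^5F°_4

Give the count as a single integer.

3

(a) allowed
(b) forbidden (parity, ΔS, ΔJ fail)
(c) forbidden (parity, ΔS, ΔL, ΔJ fail)
(d) allowed
(e) forbidden (ΔS, ΔL, ΔJ fail)
(f) allowed
(g) forbidden (ΔL, ΔJ fail)
(h) forbidden (ΔJ fails)
(i) forbidden (parity, ΔS, ΔL, ΔJ fail)
Total allowed: 3 of 9.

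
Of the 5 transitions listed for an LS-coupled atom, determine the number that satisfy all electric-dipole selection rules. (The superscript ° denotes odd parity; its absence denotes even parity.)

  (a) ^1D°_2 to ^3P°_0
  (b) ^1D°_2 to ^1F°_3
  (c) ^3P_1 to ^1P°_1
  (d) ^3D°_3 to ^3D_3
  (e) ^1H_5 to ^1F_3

(a) forbidden (parity, ΔS, ΔJ fail)
(b) forbidden (parity fails)
(c) forbidden (ΔS fails)
(d) allowed
(e) forbidden (parity, ΔL, ΔJ fail)
Total allowed: 1 of 5.

1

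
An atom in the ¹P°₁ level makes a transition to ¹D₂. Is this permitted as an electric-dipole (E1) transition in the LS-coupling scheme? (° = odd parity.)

Initial level: S=0, L=1, J=1, parity odd. Final level: S=0, L=2, J=2, parity even.
ΔJ = 0, ±1 (not J=0↔0): J: 1 → 2, ΔJ = +1 — satisfied.
ΔS = 0: S: 0 → 0 — satisfied.
ΔL = 0, ±1 (not L=0↔0): L: 1 → 2, ΔL = +1 — satisfied.
Parity must change: odd → even — satisfied.
All four E1 rules are satisfied.

allowed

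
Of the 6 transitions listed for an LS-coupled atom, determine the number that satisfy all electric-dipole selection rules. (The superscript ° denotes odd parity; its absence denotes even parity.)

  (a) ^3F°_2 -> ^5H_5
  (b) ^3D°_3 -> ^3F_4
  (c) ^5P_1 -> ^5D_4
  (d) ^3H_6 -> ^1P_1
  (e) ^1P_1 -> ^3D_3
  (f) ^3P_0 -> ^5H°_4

1

(a) forbidden (ΔS, ΔL, ΔJ fail)
(b) allowed
(c) forbidden (parity, ΔJ fail)
(d) forbidden (parity, ΔS, ΔL, ΔJ fail)
(e) forbidden (parity, ΔS, ΔJ fail)
(f) forbidden (ΔS, ΔL, ΔJ fail)
Total allowed: 1 of 6.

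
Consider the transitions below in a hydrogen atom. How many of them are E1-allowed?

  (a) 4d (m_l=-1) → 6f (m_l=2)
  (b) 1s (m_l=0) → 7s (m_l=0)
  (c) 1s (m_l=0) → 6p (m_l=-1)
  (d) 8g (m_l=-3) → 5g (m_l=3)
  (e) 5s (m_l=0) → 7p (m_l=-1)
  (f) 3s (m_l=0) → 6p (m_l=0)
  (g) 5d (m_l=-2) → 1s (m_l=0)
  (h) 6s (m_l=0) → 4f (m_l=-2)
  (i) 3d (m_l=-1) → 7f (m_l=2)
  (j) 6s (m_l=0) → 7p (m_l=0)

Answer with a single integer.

(a) forbidden — Δm_l = +3 (E1 requires Δm_l = 0, ±1)
(b) forbidden — Δl = +0 (E1 requires Δl = ±1)
(c) allowed
(d) forbidden — Δl = +0 (E1 requires Δl = ±1); Δm_l = +6 (E1 requires Δm_l = 0, ±1)
(e) allowed
(f) allowed
(g) forbidden — Δl = -2 (E1 requires Δl = ±1); Δm_l = +2 (E1 requires Δm_l = 0, ±1)
(h) forbidden — Δl = +3 (E1 requires Δl = ±1); Δm_l = -2 (E1 requires Δm_l = 0, ±1)
(i) forbidden — Δm_l = +3 (E1 requires Δm_l = 0, ±1)
(j) allowed
Total allowed: 4 of 10.

4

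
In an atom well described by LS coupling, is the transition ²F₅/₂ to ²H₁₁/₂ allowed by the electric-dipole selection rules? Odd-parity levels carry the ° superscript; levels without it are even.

forbidden

Reading off the term symbols: S 1/2→1/2, L 3→5, J 5/2→11/2, parity even→even.
ΔS = 0: S: 1/2 → 1/2 — passes.
ΔL = 0, ±1 (not L=0↔0): L: 3 → 5, ΔL = +2 — fails.
Parity must change: even → even — fails.
ΔJ = 0, ±1 (not J=0↔0): J: 5/2 → 11/2, ΔJ = +3 — fails.
Rule(s) violated: parity, ΔL, ΔJ.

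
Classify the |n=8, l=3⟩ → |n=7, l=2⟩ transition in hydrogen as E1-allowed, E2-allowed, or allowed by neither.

Δl = 2 − 3 = -1; l_i + l_f = 5.
E1 (Δl = ±1): satisfied.
E2 (Δl = 0,±2, l_i+l_f ≥ 2): not satisfied.

E1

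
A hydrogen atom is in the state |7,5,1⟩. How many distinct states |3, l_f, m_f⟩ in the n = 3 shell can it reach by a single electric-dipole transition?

0

E1 requires l_f ∈ {4, 6}, but neither lies in [0, 2], so no final state is reachable.
Total: 0.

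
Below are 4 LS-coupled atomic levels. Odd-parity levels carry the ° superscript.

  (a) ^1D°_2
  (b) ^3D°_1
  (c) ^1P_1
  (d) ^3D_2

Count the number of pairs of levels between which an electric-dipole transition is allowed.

(a)–(b): forbidden (parity, ΔS).
(a)–(c): allowed.
(a)–(d): forbidden (ΔS).
(b)–(c): forbidden (ΔS).
(b)–(d): allowed.
(c)–(d): forbidden (parity, ΔS).
Allowed pairs: 2 of 6.

2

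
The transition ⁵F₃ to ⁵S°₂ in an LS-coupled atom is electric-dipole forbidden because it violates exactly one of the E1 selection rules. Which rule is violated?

Reading off the term symbols: S 2→2, L 3→0, J 3→2, parity even→odd.
ΔL = 0, ±1 (not L=0↔0): L: 3 → 0, ΔL = -3 — fails.
Parity must change: even → odd — ok.
ΔJ = 0, ±1 (not J=0↔0): J: 3 → 2, ΔJ = -1 — ok.
ΔS = 0: S: 2 → 2 — ok.

the ΔL = 0, ±1 rule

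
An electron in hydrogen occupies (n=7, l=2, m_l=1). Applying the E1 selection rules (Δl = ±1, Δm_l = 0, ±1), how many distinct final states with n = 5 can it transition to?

5

E1 requires Δl = ±1, so l_f ∈ {1, 3}; with 0 ≤ l_f ≤ n_f−1 = 4, the allowed l_f values are {1, 3}.
For l_f = 1: m_f ∈ {m_i−1, m_i, m_i+1} ∩ [−1, 1] = {0, 1} → 2 states.
For l_f = 3: m_f ∈ {m_i−1, m_i, m_i+1} ∩ [−3, 3] = {0, 1, 2} → 3 states.
Total: 5.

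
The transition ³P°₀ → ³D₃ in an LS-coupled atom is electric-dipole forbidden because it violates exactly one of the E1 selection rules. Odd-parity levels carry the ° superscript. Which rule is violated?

Parity must change: odd → even — ok.
ΔS = 0: S: 1 → 1 — ok.
ΔL = 0, ±1 (not L=0↔0): L: 1 → 2, ΔL = +1 — ok.
ΔJ = 0, ±1 (not J=0↔0): J: 0 → 3, ΔJ = +3 — fails.

the ΔJ = 0, ±1 rule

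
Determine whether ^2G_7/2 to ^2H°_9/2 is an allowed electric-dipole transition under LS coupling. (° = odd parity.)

ΔS = 0: S: 1/2 → 1/2 — passes.
ΔL = 0, ±1 (not L=0↔0): L: 4 → 5, ΔL = +1 — passes.
Parity must change: even → odd — passes.
ΔJ = 0, ±1 (not J=0↔0): J: 7/2 → 9/2, ΔJ = +1 — passes.
All four E1 rules are satisfied.

allowed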